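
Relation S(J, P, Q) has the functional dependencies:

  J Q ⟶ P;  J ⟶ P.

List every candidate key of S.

JQ

Attributes J, Q never appear on any right-hand side, so every candidate key must contain {J, Q}.
{J, Q}⁺ = {J, P, Q}, which is all of the schema, so {J, Q} is the only candidate key.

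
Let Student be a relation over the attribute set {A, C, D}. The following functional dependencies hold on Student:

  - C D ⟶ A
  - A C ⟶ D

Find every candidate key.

Attribute C never appears on the right-hand side of any dependency, so C must belong to every candidate key.
{C}⁺ = {C}, which is not all of the schema, so we must add further attributes.
{A, C}⁺: AC→D adds D → {A, C, D}.
{C, D}⁺: CD→A adds A → {A, C, D}.

{A, C}; {C, D}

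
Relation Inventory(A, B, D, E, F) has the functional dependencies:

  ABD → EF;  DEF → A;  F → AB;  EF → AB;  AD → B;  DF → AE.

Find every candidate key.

{A, D}⁺: AD→B adds B; ABD→EF adds E, F → {A, B, D, E, F}. Minimal: {D}⁺ = {D}; {A}⁺ = {A} — none reach the full schema.
{D, F}⁺: F→AB adds A, B; DF→AE adds E → {A, B, D, E, F}. Minimal: {F}⁺ = {A, B, F}; {D}⁺ = {D} — none reach the full schema.

{A, D}, {D, F}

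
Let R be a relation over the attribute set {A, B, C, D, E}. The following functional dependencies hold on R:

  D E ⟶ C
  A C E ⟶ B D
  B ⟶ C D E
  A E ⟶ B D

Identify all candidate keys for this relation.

Attribute A never appears on the right-hand side of any dependency, so A must belong to every candidate key.
{A}⁺ = {A}, which is not all of the schema, so we must add further attributes.
{A, B}⁺: B→CDE adds C, D, E → {A, B, C, D, E}.
{A, E}⁺: AE→BD adds B, D; DE→C adds C → {A, B, C, D, E}.
Any other superkey contains one of these as a subset, so there are no further candidate keys.

{A, B}, {A, E}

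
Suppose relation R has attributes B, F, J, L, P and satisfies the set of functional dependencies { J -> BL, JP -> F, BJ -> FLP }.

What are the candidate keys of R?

Attribute J never appears on the right-hand side of any dependency, so J must belong to every candidate key.
{J}⁺ = {B, F, J, L, P}, which is all of the schema, so {J} is the only candidate key.

{J}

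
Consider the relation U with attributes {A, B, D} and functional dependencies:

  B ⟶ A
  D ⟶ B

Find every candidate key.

Attribute D never appears on the right-hand side of any dependency, so D must belong to every candidate key.
{D}⁺ = {A, B, D}, which is all of the schema, so {D} is the only candidate key.

{D}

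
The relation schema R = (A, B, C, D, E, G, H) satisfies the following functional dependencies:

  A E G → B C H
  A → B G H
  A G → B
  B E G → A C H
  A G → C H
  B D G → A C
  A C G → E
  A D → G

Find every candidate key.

AD, BDG

Attribute D never appears on the right-hand side of any dependency, so D must belong to every candidate key.
{D}⁺ = {D}, which is not all of the schema, so we must add further attributes.
{A, D}⁺: A→BGH adds B, G, H; AG→CH adds C; ACG→E adds E → {A, B, C, D, E, G, H}. Minimal: {D}⁺ = {D}; {A}⁺ = {A, B, C, E, G, H} — none reach the full schema.
{B, D, G}⁺: BDG→AC adds A, C; ACG→E adds E; AEG→BCH adds H → {A, B, C, D, E, G, H}. Minimal: {D, G}⁺ = {D, G}; {B, G}⁺ = {B, G}; {B, D}⁺ = {B, D} — none reach the full schema.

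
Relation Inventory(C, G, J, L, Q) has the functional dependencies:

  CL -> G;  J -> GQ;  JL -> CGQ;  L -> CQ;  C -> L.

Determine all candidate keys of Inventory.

{C, J}, {J, L}

Attribute J never appears on the right-hand side of any dependency, so J must belong to every candidate key.
{J}⁺ = {G, J, Q}, which is not all of the schema, so we must add further attributes.
{C, J}⁺: J→GQ adds G, Q; C→L adds L → {C, G, J, L, Q}. Minimal: {J}⁺ = {G, J, Q}; {C}⁺ = {C, G, L, Q} — none reach the full schema.
{J, L}⁺: J→GQ adds G, Q; JL→CGQ adds C → {C, G, J, L, Q}. Minimal: {L}⁺ = {C, G, L, Q}; {J}⁺ = {G, J, Q} — none reach the full schema.
Any other superkey contains one of these as a subset, so there are no further candidate keys.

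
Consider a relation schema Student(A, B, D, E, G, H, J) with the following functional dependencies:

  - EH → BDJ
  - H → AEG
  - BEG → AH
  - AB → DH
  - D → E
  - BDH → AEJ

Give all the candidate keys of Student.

(H); (A, B); (B, D, G); (B, E, G)

{H}⁺: H→AEG adds A, E, G; EH→BDJ adds B, D, J → {A, B, D, E, G, H, J}.
{A, B}⁺: AB→DH adds D, H; D→E adds E; BDH→AEJ adds J; H→AEG adds G → {A, B, D, E, G, H, J}. Minimal: {B}⁺ = {B}; {A}⁺ = {A} — none reach the full schema.
{B, D, G}⁺: D→E adds E; BEG→AH adds A, H; BDH→AEJ adds J → {A, B, D, E, G, H, J}. Minimal: {D, G}⁺ = {D, E, G}; {B, G}⁺ = {B, G}; {B, D}⁺ = {B, D, E} — none reach the full schema.
{B, E, G}⁺: BEG→AH adds A, H; AB→DH adds D; BDH→AEJ adds J → {A, B, D, E, G, H, J}. Minimal: {E, G}⁺ = {E, G}; {B, G}⁺ = {B, G}; {B, E}⁺ = {B, E} — none reach the full schema.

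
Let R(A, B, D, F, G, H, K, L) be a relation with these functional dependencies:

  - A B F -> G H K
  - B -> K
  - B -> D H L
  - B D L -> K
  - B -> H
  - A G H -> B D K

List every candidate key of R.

{A, B, F}, {A, F, G, H}

Attributes A, F never appear on any right-hand side, so every candidate key must contain {A, F}.
{A, F}⁺ = {A, F}, which is not all of the schema, so we must add further attributes.
{A, B, F}⁺: ABF→GHK adds G, H, K; B→DHL adds D, L → {A, B, D, F, G, H, K, L}.
{A, F, G, H}⁺: AGH→BDK adds B, D, K; B→DHL adds L → {A, B, D, F, G, H, K, L}.
Any other superkey contains one of these as a subset, so there are no further candidate keys.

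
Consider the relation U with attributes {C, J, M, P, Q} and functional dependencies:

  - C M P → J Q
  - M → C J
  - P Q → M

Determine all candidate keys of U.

{M, P}; {P, Q}

Attribute P never appears on the right-hand side of any dependency, so P must belong to every candidate key.
{P}⁺ = {P}, which is not all of the schema, so we must add further attributes.
{M, P}⁺: M→CJ adds C, J; CMP→JQ adds Q → {C, J, M, P, Q}. Minimal: {P}⁺ = {P}; {M}⁺ = {C, J, M} — none reach the full schema.
{P, Q}⁺: PQ→M adds M; M→CJ adds C, J → {C, J, M, P, Q}. Minimal: {Q}⁺ = {Q}; {P}⁺ = {P} — none reach the full schema.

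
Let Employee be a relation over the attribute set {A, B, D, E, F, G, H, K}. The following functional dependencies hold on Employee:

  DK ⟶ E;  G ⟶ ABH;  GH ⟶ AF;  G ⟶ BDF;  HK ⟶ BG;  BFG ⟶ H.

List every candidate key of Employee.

{G, K}⁺: G→ABH adds A, B, H; GH→AF adds F; G→BDF adds D; DK→E adds E → {A, B, D, E, F, G, H, K}. Minimal: {K}⁺ = {K}; {G}⁺ = {A, B, D, F, G, H} — none reach the full schema.
{H, K}⁺: HK→BG adds B, G; G→ABH adds A; GH→AF adds F; G→BDF adds D; DK→E adds E → {A, B, D, E, F, G, H, K}. Minimal: {K}⁺ = {K}; {H}⁺ = {H} — none reach the full schema.
Any other superkey contains one of these as a subset, so there are no further candidate keys.

GK, HK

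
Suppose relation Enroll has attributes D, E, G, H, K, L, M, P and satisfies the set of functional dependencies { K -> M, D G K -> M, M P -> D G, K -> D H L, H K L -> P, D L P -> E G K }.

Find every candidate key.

{K}⁺: K→M adds M; K→DHL adds D, H, L; HKL→P adds P; DLP→EGK adds E, G → {D, E, G, H, K, L, M, P}.
{D, L, P}⁺: DLP→EGK adds E, G, K; K→M adds M; K→DHL adds H → {D, E, G, H, K, L, M, P}.
{L, M, P}⁺: MP→DG adds D, G; DLP→EGK adds E, K; K→DHL adds H → {D, E, G, H, K, L, M, P}.
Any other superkey contains one of these as a subset, so there are no further candidate keys.

{K}, {D, L, P}, {L, M, P}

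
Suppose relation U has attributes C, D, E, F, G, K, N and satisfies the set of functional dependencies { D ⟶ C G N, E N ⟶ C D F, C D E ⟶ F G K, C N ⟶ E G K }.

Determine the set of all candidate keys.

{D}⁺: D→CGN adds C, G, N; CN→EGK adds E, K; EN→CDF adds F → {C, D, E, F, G, K, N}.
{C, N}⁺: CN→EGK adds E, G, K; EN→CDF adds D, F → {C, D, E, F, G, K, N}. Minimal: {N}⁺ = {N}; {C}⁺ = {C} — none reach the full schema.
{E, N}⁺: EN→CDF adds C, D, F; CDE→FGK adds G, K → {C, D, E, F, G, K, N}. Minimal: {N}⁺ = {N}; {E}⁺ = {E} — none reach the full schema.
Any other superkey contains one of these as a subset, so there are no further candidate keys.

{D}, {C, N}, {E, N}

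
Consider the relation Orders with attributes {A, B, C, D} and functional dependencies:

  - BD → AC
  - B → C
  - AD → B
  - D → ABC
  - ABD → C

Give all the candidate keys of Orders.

Attribute D never appears on the right-hand side of any dependency, so D must belong to every candidate key.
{D}⁺ = {A, B, C, D}, which is all of the schema, so {D} is the only candidate key.

{D}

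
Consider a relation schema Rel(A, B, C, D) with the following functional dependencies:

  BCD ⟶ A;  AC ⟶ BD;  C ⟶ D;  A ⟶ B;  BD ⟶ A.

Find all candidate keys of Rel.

Attribute C never appears on the right-hand side of any dependency, so C must belong to every candidate key.
{C}⁺ = {C, D}, which is not all of the schema, so we must add further attributes.
{A, C}⁺: AC→BD adds B, D → {A, B, C, D}. Minimal: {C}⁺ = {C, D}; {A}⁺ = {A, B} — none reach the full schema.
{B, C}⁺: C→D adds D; BD→A adds A → {A, B, C, D}. Minimal: {C}⁺ = {C, D}; {B}⁺ = {B} — none reach the full schema.
Any other superkey contains one of these as a subset, so there are no further candidate keys.

(A, C), (B, C)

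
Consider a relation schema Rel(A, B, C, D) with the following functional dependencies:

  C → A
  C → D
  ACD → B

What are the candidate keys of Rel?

C

Attribute C never appears on the right-hand side of any dependency, so C must belong to every candidate key.
{C}⁺ = {A, B, C, D}, which is all of the schema, so {C} is the only candidate key.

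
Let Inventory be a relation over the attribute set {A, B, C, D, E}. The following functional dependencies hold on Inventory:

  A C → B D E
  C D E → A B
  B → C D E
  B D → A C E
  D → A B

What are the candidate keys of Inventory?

(B); (D); (A, C)

{B}⁺: B→CDE adds C, D, E; BD→ACE adds A → {A, B, C, D, E}.
{D}⁺: D→AB adds A, B; B→CDE adds C, E → {A, B, C, D, E}.
{A, C}⁺: AC→BDE adds B, D, E → {A, B, C, D, E}. Minimal: {C}⁺ = {C}; {A}⁺ = {A} — none reach the full schema.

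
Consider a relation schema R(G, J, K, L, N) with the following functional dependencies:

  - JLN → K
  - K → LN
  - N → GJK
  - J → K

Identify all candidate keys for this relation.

{J}⁺: J→K adds K; K→LN adds L, N; N→GJK adds G → {G, J, K, L, N}.
{K}⁺: K→LN adds L, N; N→GJK adds G, J → {G, J, K, L, N}.
{N}⁺: N→GJK adds G, J, K; K→LN adds L → {G, J, K, L, N}.
Any other superkey contains one of these as a subset, so there are no further candidate keys.

{J}, {K}, {N}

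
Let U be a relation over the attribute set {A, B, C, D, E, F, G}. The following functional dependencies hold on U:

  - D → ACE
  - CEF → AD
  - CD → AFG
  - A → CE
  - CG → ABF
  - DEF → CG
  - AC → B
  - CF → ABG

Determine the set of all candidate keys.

(D); (A, F); (A, G); (C, F); (C, G)

{D}⁺: D→ACE adds A, C, E; CD→AFG adds F, G; CG→ABF adds B → {A, B, C, D, E, F, G}.
{A, F}⁺: A→CE adds C, E; AC→B adds B; CF→ABG adds G; CEF→AD adds D → {A, B, C, D, E, F, G}.
{A, G}⁺: A→CE adds C, E; CG→ABF adds B, F; CEF→AD adds D → {A, B, C, D, E, F, G}.
{C, F}⁺: CF→ABG adds A, B, G; A→CE adds E; CEF→AD adds D → {A, B, C, D, E, F, G}.
{C, G}⁺: CG→ABF adds A, B, F; A→CE adds E; CEF→AD adds D → {A, B, C, D, E, F, G}.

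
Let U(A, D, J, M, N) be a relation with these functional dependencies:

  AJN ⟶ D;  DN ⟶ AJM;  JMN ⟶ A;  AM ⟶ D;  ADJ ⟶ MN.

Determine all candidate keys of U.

(D, N); (A, D, J); (A, J, M); (A, J, N); (A, M, N); (J, M, N)

{D, N}⁺: DN→AJM adds A, J, M → {A, D, J, M, N}.
{A, D, J}⁺: ADJ→MN adds M, N → {A, D, J, M, N}.
{A, J, M}⁺: AM→D adds D; ADJ→MN adds N → {A, D, J, M, N}.
{A, J, N}⁺: AJN→D adds D; DN→AJM adds M → {A, D, J, M, N}.
{A, M, N}⁺: AM→D adds D; DN→AJM adds J → {A, D, J, M, N}.
{J, M, N}⁺: JMN→A adds A; AM→D adds D → {A, D, J, M, N}.
Any other superkey contains one of these as a subset, so there are no further candidate keys.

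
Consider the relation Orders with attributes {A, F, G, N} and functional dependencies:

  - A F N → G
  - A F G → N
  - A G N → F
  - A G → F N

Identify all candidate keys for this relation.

{A, G}, {A, F, N}

Attribute A never appears on the right-hand side of any dependency, so A must belong to every candidate key.
{A}⁺ = {A}, which is not all of the schema, so we must add further attributes.
{A, G}⁺: AG→FN adds F, N → {A, F, G, N}. Minimal: {G}⁺ = {G}; {A}⁺ = {A} — none reach the full schema.
{A, F, N}⁺: AFN→G adds G → {A, F, G, N}. Minimal: {F, N}⁺ = {F, N}; {A, N}⁺ = {A, N}; {A, F}⁺ = {A, F} — none reach the full schema.
Any other superkey contains one of these as a subset, so there are no further candidate keys.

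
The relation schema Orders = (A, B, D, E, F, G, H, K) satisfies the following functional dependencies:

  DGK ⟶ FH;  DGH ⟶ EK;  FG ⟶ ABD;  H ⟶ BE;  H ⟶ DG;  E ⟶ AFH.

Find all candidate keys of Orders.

(E), (H), (D, G, K), (F, G, K)

{E}⁺: E→AFH adds A, F, H; H→BE adds B; H→DG adds D, G; DGH→EK adds K → {A, B, D, E, F, G, H, K}.
{H}⁺: H→BE adds B, E; H→DG adds D, G; E→AFH adds A, F; DGH→EK adds K → {A, B, D, E, F, G, H, K}.
{D, G, K}⁺: DGK→FH adds F, H; DGH→EK adds E; FG→ABD adds A, B → {A, B, D, E, F, G, H, K}.
{F, G, K}⁺: FG→ABD adds A, B, D; DGK→FH adds H; DGH→EK adds E → {A, B, D, E, F, G, H, K}.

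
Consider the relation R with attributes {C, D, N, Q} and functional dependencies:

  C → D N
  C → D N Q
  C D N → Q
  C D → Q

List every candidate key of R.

(C)

Attribute C never appears on the right-hand side of any dependency, so C must belong to every candidate key.
{C}⁺ = {C, D, N, Q}, which is all of the schema, so {C} is the only candidate key.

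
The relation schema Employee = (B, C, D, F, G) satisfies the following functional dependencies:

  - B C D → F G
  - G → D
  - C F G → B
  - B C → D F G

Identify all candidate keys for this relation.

{B, C}⁺: BC→DFG adds D, F, G → {B, C, D, F, G}. Minimal: {C}⁺ = {C}; {B}⁺ = {B} — none reach the full schema.
{C, F, G}⁺: G→D adds D; CFG→B adds B → {B, C, D, F, G}. Minimal: {F, G}⁺ = {D, F, G}; {C, G}⁺ = {C, D, G}; {C, F}⁺ = {C, F} — none reach the full schema.
Any other superkey contains one of these as a subset, so there are no further candidate keys.

BC; CFG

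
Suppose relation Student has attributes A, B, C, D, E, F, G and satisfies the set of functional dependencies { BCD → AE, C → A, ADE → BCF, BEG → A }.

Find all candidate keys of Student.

{A, D, E, G}, {B, C, D, G}, {B, D, E, G}, {C, D, E, G}

{A, D, E, G}⁺: ADE→BCF adds B, C, F → {A, B, C, D, E, F, G}. Minimal: {D, E, G}⁺ = {D, E, G}; {A, E, G}⁺ = {A, E, G}; {A, D, G}⁺ = {A, D, G}; … — none reach the full schema.
{B, C, D, G}⁺: BCD→AE adds A, E; ADE→BCF adds F → {A, B, C, D, E, F, G}. Minimal: {C, D, G}⁺ = {A, C, D, G}; {B, D, G}⁺ = {B, D, G}; {B, C, G}⁺ = {A, B, C, G}; … — none reach the full schema.
{B, D, E, G}⁺: BEG→A adds A; ADE→BCF adds C, F → {A, B, C, D, E, F, G}. Minimal: {D, E, G}⁺ = {D, E, G}; {B, E, G}⁺ = {A, B, E, G}; {B, D, G}⁺ = {B, D, G}; … — none reach the full schema.
{C, D, E, G}⁺: C→A adds A; ADE→BCF adds B, F → {A, B, C, D, E, F, G}. Minimal: {D, E, G}⁺ = {D, E, G}; {C, E, G}⁺ = {A, C, E, G}; {C, D, G}⁺ = {A, C, D, G}; … — none reach the full schema.
Any other superkey contains one of these as a subset, so there are no further candidate keys.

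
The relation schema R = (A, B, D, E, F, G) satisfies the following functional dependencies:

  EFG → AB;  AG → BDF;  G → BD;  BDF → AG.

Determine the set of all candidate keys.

Attribute E never appears on the right-hand side of any dependency, so E must belong to every candidate key.
{E}⁺ = {E}, which is not all of the schema, so we must add further attributes.
{A, E, G}⁺: AG→BDF adds B, D, F → {A, B, D, E, F, G}.
{E, F, G}⁺: EFG→AB adds A, B; AG→BDF adds D → {A, B, D, E, F, G}.
{B, D, E, F}⁺: BDF→AG adds A, G → {A, B, D, E, F, G}.

{A, E, G}, {E, F, G}, {B, D, E, F}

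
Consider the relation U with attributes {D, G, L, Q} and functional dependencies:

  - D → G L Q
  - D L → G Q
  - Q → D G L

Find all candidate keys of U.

(D), (Q)

{D}⁺: D→GLQ adds G, L, Q → {D, G, L, Q}.
{Q}⁺: Q→DGL adds D, G, L → {D, G, L, Q}.
Any other superkey contains one of these as a subset, so there are no further candidate keys.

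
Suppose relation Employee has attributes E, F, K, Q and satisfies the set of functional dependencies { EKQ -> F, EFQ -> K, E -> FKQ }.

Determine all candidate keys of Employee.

{E}

Attribute E never appears on the right-hand side of any dependency, so E must belong to every candidate key.
{E}⁺ = {E, F, K, Q}, which is all of the schema, so {E} is the only candidate key.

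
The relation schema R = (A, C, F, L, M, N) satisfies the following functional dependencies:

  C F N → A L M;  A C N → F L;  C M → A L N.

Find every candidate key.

(C, M), (A, C, N), (C, F, N)

Attribute C never appears on the right-hand side of any dependency, so C must belong to every candidate key.
{C}⁺ = {C}, which is not all of the schema, so we must add further attributes.
{C, M}⁺: CM→ALN adds A, L, N; ACN→FL adds F → {A, C, F, L, M, N}. Minimal: {M}⁺ = {M}; {C}⁺ = {C} — none reach the full schema.
{A, C, N}⁺: ACN→FL adds F, L; CFN→ALM adds M → {A, C, F, L, M, N}. Minimal: {C, N}⁺ = {C, N}; {A, N}⁺ = {A, N}; {A, C}⁺ = {A, C} — none reach the full schema.
{C, F, N}⁺: CFN→ALM adds A, L, M → {A, C, F, L, M, N}. Minimal: {F, N}⁺ = {F, N}; {C, N}⁺ = {C, N}; {C, F}⁺ = {C, F} — none reach the full schema.
Any other superkey contains one of these as a subset, so there are no further candidate keys.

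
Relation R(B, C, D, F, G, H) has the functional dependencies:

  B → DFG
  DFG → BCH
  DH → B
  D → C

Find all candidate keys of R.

{B}⁺: B→DFG adds D, F, G; DFG→BCH adds C, H → {B, C, D, F, G, H}.
{D, H}⁺: DH→B adds B; D→C adds C; B→DFG adds F, G → {B, C, D, F, G, H}. Minimal: {H}⁺ = {H}; {D}⁺ = {C, D} — none reach the full schema.
{D, F, G}⁺: DFG→BCH adds B, C, H → {B, C, D, F, G, H}. Minimal: {F, G}⁺ = {F, G}; {D, G}⁺ = {C, D, G}; {D, F}⁺ = {C, D, F} — none reach the full schema.

B, DH, DFG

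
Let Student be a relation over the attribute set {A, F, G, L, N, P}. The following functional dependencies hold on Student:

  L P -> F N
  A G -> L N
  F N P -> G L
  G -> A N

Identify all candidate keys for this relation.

Attribute P never appears on the right-hand side of any dependency, so P must belong to every candidate key.
{P}⁺ = {P}, which is not all of the schema, so we must add further attributes.
{G, P}⁺: G→AN adds A, N; AG→LN adds L; LP→FN adds F → {A, F, G, L, N, P}. Minimal: {P}⁺ = {P}; {G}⁺ = {A, G, L, N} — none reach the full schema.
{L, P}⁺: LP→FN adds F, N; FNP→GL adds G; G→AN adds A → {A, F, G, L, N, P}. Minimal: {P}⁺ = {P}; {L}⁺ = {L} — none reach the full schema.
{F, N, P}⁺: FNP→GL adds G, L; G→AN adds A → {A, F, G, L, N, P}. Minimal: {N, P}⁺ = {N, P}; {F, P}⁺ = {F, P}; {F, N}⁺ = {F, N} — none reach the full schema.
Any other superkey contains one of these as a subset, so there are no further candidate keys.

(G, P), (L, P), (F, N, P)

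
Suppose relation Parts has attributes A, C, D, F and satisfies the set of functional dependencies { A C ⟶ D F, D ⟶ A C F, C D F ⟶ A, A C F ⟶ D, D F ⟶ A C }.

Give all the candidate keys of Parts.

(D); (A, C)

{D}⁺: D→ACF adds A, C, F → {A, C, D, F}.
{A, C}⁺: AC→DF adds D, F → {A, C, D, F}.
Any other superkey contains one of these as a subset, so there are no further candidate keys.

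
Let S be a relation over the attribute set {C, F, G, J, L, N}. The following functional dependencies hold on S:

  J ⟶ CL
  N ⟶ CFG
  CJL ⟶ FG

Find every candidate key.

Attributes J, N never appear on any right-hand side, so every candidate key must contain {J, N}.
{J, N}⁺ = {C, F, G, J, L, N}, which is all of the schema, so {J, N} is the only candidate key.

{J, N}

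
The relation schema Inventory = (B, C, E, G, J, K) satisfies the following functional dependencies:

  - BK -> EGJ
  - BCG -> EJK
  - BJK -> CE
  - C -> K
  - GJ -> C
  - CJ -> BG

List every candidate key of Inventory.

(B, C), (B, K), (C, J), (G, J)

{B, C}⁺: C→K adds K; BK→EGJ adds E, G, J → {B, C, E, G, J, K}. Minimal: {C}⁺ = {C, K}; {B}⁺ = {B} — none reach the full schema.
{B, K}⁺: BK→EGJ adds E, G, J; BJK→CE adds C → {B, C, E, G, J, K}. Minimal: {K}⁺ = {K}; {B}⁺ = {B} — none reach the full schema.
{C, J}⁺: C→K adds K; CJ→BG adds B, G; BK→EGJ adds E → {B, C, E, G, J, K}. Minimal: {J}⁺ = {J}; {C}⁺ = {C, K} — none reach the full schema.
{G, J}⁺: GJ→C adds C; CJ→BG adds B; BCG→EJK adds E, K → {B, C, E, G, J, K}. Minimal: {J}⁺ = {J}; {G}⁺ = {G} — none reach the full schema.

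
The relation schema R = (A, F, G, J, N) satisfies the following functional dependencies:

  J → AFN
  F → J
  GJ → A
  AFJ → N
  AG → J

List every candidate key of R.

Attribute G never appears on the right-hand side of any dependency, so G must belong to every candidate key.
{G}⁺ = {G}, which is not all of the schema, so we must add further attributes.
{A, G}⁺: AG→J adds J; J→AFN adds F, N → {A, F, G, J, N}. Minimal: {G}⁺ = {G}; {A}⁺ = {A} — none reach the full schema.
{F, G}⁺: F→J adds J; GJ→A adds A; AFJ→N adds N → {A, F, G, J, N}. Minimal: {G}⁺ = {G}; {F}⁺ = {A, F, J, N} — none reach the full schema.
{G, J}⁺: J→AFN adds A, F, N → {A, F, G, J, N}. Minimal: {J}⁺ = {A, F, J, N}; {G}⁺ = {G} — none reach the full schema.

AG, FG, GJ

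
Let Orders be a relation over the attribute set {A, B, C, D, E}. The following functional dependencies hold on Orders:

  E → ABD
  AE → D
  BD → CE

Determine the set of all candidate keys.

(E), (B, D)

{E}⁺: E→ABD adds A, B, D; BD→CE adds C → {A, B, C, D, E}.
{B, D}⁺: BD→CE adds C, E; E→ABD adds A → {A, B, C, D, E}.
Any other superkey contains one of these as a subset, so there are no further candidate keys.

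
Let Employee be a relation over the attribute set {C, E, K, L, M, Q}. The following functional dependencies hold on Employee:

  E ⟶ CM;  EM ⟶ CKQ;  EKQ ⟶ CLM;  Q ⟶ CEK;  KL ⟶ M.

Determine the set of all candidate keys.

{E}⁺: E→CM adds C, M; EM→CKQ adds K, Q; EKQ→CLM adds L → {C, E, K, L, M, Q}.
{Q}⁺: Q→CEK adds C, E, K; E→CM adds M; EKQ→CLM adds L → {C, E, K, L, M, Q}.
Any other superkey contains one of these as a subset, so there are no further candidate keys.

{E}, {Q}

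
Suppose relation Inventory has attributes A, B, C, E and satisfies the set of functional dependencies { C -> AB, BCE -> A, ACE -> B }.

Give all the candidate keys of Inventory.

{C, E}⁺: C→AB adds A, B → {A, B, C, E}. Minimal: {E}⁺ = {E}; {C}⁺ = {A, B, C} — none reach the full schema.
No other minimal superkey exists.

{C, E}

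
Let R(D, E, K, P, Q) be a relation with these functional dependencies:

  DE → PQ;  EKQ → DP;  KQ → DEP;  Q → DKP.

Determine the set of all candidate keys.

(Q), (D, E)

{Q}⁺: Q→DKP adds D, K, P; KQ→DEP adds E → {D, E, K, P, Q}.
{D, E}⁺: DE→PQ adds P, Q; Q→DKP adds K → {D, E, K, P, Q}. Minimal: {E}⁺ = {E}; {D}⁺ = {D} — none reach the full schema.
Any other superkey contains one of these as a subset, so there are no further candidate keys.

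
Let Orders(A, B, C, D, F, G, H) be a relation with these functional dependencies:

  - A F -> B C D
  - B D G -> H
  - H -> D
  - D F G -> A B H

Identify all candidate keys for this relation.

{A, F, G}, {D, F, G}, {F, G, H}

Attributes F, G never appear on any right-hand side, so every candidate key must contain {F, G}.
{F, G}⁺ = {F, G}, which is not all of the schema, so we must add further attributes.
{A, F, G}⁺: AF→BCD adds B, C, D; BDG→H adds H → {A, B, C, D, F, G, H}. Minimal: {F, G}⁺ = {F, G}; {A, G}⁺ = {A, G}; {A, F}⁺ = {A, B, C, D, F} — none reach the full schema.
{D, F, G}⁺: DFG→ABH adds A, B, H; AF→BCD adds C → {A, B, C, D, F, G, H}. Minimal: {F, G}⁺ = {F, G}; {D, G}⁺ = {D, G}; {D, F}⁺ = {D, F} — none reach the full schema.
{F, G, H}⁺: H→D adds D; DFG→ABH adds A, B; AF→BCD adds C → {A, B, C, D, F, G, H}. Minimal: {G, H}⁺ = {D, G, H}; {F, H}⁺ = {D, F, H}; {F, G}⁺ = {F, G} — none reach the full schema.
Any other superkey contains one of these as a subset, so there are no further candidate keys.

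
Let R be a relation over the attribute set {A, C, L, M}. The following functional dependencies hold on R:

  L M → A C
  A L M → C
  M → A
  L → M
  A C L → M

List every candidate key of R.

{L}

Attribute L never appears on the right-hand side of any dependency, so L must belong to every candidate key.
{L}⁺ = {A, C, L, M}, which is all of the schema, so {L} is the only candidate key.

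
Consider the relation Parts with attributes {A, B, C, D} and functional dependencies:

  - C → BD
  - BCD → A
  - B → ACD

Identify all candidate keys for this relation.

B, C

{B}⁺: B→ACD adds A, C, D → {A, B, C, D}.
{C}⁺: C→BD adds B, D; BCD→A adds A → {A, B, C, D}.
Any other superkey contains one of these as a subset, so there are no further candidate keys.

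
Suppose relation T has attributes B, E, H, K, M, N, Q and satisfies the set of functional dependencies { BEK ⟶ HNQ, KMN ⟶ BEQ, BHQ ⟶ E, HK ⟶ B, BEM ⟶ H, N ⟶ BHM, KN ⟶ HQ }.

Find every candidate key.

{K, N}⁺: N→BHM adds B, H, M; KN→HQ adds Q; KMN→BEQ adds E → {B, E, H, K, M, N, Q}. Minimal: {N}⁺ = {B, H, M, N}; {K}⁺ = {K} — none reach the full schema.
{B, E, K}⁺: BEK→HNQ adds H, N, Q; N→BHM adds M → {B, E, H, K, M, N, Q}. Minimal: {E, K}⁺ = {E, K}; {B, K}⁺ = {B, K}; {B, E}⁺ = {B, E} — none reach the full schema.
{E, H, K}⁺: HK→B adds B; BEK→HNQ adds N, Q; N→BHM adds M → {B, E, H, K, M, N, Q}. Minimal: {H, K}⁺ = {B, H, K}; {E, K}⁺ = {E, K}; {E, H}⁺ = {E, H} — none reach the full schema.
{H, K, Q}⁺: HK→B adds B; BHQ→E adds E; BEK→HNQ adds N; N→BHM adds M → {B, E, H, K, M, N, Q}. Minimal: {K, Q}⁺ = {K, Q}; {H, Q}⁺ = {H, Q}; {H, K}⁺ = {B, H, K} — none reach the full schema.
Any other superkey contains one of these as a subset, so there are no further candidate keys.

KN, BEK, EHK, HKQ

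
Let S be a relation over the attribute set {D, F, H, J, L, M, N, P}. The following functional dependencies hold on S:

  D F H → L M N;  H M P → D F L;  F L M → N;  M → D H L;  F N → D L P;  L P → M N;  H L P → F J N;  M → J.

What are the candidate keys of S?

{F, M}⁺: M→DHL adds D, H, L; M→J adds J; DFH→LMN adds N; FN→DLP adds P → {D, F, H, J, L, M, N, P}. Minimal: {M}⁺ = {D, H, J, L, M}; {F}⁺ = {F} — none reach the full schema.
{F, N}⁺: FN→DLP adds D, L, P; LP→MN adds M; M→J adds J; M→DHL adds H → {D, F, H, J, L, M, N, P}. Minimal: {N}⁺ = {N}; {F}⁺ = {F} — none reach the full schema.
{L, P}⁺: LP→MN adds M, N; M→J adds J; M→DHL adds D, H; HLP→FJN adds F → {D, F, H, J, L, M, N, P}. Minimal: {P}⁺ = {P}; {L}⁺ = {L} — none reach the full schema.
{M, P}⁺: M→DHL adds D, H, L; LP→MN adds N; HLP→FJN adds F, J → {D, F, H, J, L, M, N, P}. Minimal: {P}⁺ = {P}; {M}⁺ = {D, H, J, L, M} — none reach the full schema.
{D, F, H}⁺: DFH→LMN adds L, M, N; FN→DLP adds P; HLP→FJN adds J → {D, F, H, J, L, M, N, P}. Minimal: {F, H}⁺ = {F, H}; {D, H}⁺ = {D, H}; {D, F}⁺ = {D, F} — none reach the full schema.
Any other superkey contains one of these as a subset, so there are no further candidate keys.

{F, M}, {F, N}, {L, P}, {M, P}, {D, F, H}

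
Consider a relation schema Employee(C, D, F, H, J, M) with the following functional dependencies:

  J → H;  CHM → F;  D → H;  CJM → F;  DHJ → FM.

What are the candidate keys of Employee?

{C, D, J}

Attributes C, D, J never appear on any right-hand side, so every candidate key must contain {C, D, J}.
{C, D, J}⁺ = {C, D, F, H, J, M}, which is all of the schema, so {C, D, J} is the only candidate key.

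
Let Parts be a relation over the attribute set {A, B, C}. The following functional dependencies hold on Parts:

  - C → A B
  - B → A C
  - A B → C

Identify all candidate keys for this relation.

{B}⁺: B→AC adds A, C → {A, B, C}.
{C}⁺: C→AB adds A, B → {A, B, C}.

(B); (C)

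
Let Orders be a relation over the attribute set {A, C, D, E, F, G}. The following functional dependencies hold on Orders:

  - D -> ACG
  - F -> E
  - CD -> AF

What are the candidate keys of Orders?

D

Attribute D never appears on the right-hand side of any dependency, so D must belong to every candidate key.
{D}⁺ = {A, C, D, E, F, G}, which is all of the schema, so {D} is the only candidate key.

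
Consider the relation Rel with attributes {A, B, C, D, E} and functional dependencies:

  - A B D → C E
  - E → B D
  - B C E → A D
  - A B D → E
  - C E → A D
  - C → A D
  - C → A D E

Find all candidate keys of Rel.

C, AE, ABD

{C}⁺: C→AD adds A, D; C→ADE adds E; E→BD adds B → {A, B, C, D, E}.
{A, E}⁺: E→BD adds B, D; ABD→CE adds C → {A, B, C, D, E}. Minimal: {E}⁺ = {B, D, E}; {A}⁺ = {A} — none reach the full schema.
{A, B, D}⁺: ABD→CE adds C, E → {A, B, C, D, E}. Minimal: {B, D}⁺ = {B, D}; {A, D}⁺ = {A, D}; {A, B}⁺ = {A, B} — none reach the full schema.
Any other superkey contains one of these as a subset, so there are no further candidate keys.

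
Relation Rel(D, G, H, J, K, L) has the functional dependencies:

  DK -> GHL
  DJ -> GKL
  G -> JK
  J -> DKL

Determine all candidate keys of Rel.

G, J, DK

{G}⁺: G→JK adds J, K; J→DKL adds D, L; DK→GHL adds H → {D, G, H, J, K, L}.
{J}⁺: J→DKL adds D, K, L; DK→GHL adds G, H → {D, G, H, J, K, L}.
{D, K}⁺: DK→GHL adds G, H, L; G→JK adds J → {D, G, H, J, K, L}.
Any other superkey contains one of these as a subset, so there are no further candidate keys.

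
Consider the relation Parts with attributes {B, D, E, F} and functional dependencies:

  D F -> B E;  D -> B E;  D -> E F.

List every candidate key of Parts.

{D}⁺: D→BE adds B, E; D→EF adds F → {B, D, E, F}.
No other minimal superkey exists.

D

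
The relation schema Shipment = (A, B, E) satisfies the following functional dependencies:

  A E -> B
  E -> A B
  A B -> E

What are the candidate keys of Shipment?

E; AB

{E}⁺: E→AB adds A, B → {A, B, E}.
{A, B}⁺: AB→E adds E → {A, B, E}. Minimal: {B}⁺ = {B}; {A}⁺ = {A} — none reach the full schema.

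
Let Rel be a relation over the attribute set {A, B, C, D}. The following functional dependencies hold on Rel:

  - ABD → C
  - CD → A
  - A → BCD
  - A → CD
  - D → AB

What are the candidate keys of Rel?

{A}⁺: A→BCD adds B, C, D → {A, B, C, D}.
{D}⁺: D→AB adds A, B; ABD→C adds C → {A, B, C, D}.
Any other superkey contains one of these as a subset, so there are no further candidate keys.

(A), (D)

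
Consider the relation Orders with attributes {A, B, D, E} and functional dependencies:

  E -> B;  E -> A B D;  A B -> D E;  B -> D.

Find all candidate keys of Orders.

E, AB

{E}⁺: E→B adds B; E→ABD adds A, D → {A, B, D, E}.
{A, B}⁺: AB→DE adds D, E → {A, B, D, E}. Minimal: {B}⁺ = {B, D}; {A}⁺ = {A} — none reach the full schema.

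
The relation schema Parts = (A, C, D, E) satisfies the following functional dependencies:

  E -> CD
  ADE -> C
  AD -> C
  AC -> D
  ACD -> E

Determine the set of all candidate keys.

Attribute A never appears on the right-hand side of any dependency, so A must belong to every candidate key.
{A}⁺ = {A}, which is not all of the schema, so we must add further attributes.
{A, C}⁺: AC→D adds D; ACD→E adds E → {A, C, D, E}.
{A, D}⁺: AD→C adds C; ACD→E adds E → {A, C, D, E}.
{A, E}⁺: E→CD adds C, D → {A, C, D, E}.
Any other superkey contains one of these as a subset, so there are no further candidate keys.

{A, C}, {A, D}, {A, E}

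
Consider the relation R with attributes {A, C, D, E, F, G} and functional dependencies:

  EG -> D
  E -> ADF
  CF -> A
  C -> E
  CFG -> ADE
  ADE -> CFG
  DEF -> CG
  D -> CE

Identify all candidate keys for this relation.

{C}⁺: C→E adds E; E→ADF adds A, D, F; ADE→CFG adds G → {A, C, D, E, F, G}.
{D}⁺: D→CE adds C, E; E→ADF adds A, F; ADE→CFG adds G → {A, C, D, E, F, G}.
{E}⁺: E→ADF adds A, D, F; ADE→CFG adds C, G → {A, C, D, E, F, G}.
Any other superkey contains one of these as a subset, so there are no further candidate keys.

C, D, E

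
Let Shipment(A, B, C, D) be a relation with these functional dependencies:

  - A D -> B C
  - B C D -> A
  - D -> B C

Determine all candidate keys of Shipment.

{D}

{D}⁺: D→BC adds B, C; BCD→A adds A → {A, B, C, D}.
No other minimal superkey exists.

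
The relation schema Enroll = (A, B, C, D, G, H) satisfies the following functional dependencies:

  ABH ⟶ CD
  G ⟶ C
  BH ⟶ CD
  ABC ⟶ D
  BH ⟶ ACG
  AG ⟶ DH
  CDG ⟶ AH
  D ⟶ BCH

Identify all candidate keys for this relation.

{D}, {A, G}, {B, H}, {A, B, C}

{D}⁺: D→BCH adds B, C, H; BH→ACG adds A, G → {A, B, C, D, G, H}.
{A, G}⁺: G→C adds C; AG→DH adds D, H; D→BCH adds B → {A, B, C, D, G, H}. Minimal: {G}⁺ = {C, G}; {A}⁺ = {A} — none reach the full schema.
{B, H}⁺: BH→CD adds C, D; BH→ACG adds A, G → {A, B, C, D, G, H}. Minimal: {H}⁺ = {H}; {B}⁺ = {B} — none reach the full schema.
{A, B, C}⁺: ABC→D adds D; D→BCH adds H; BH→ACG adds G → {A, B, C, D, G, H}. Minimal: {B, C}⁺ = {B, C}; {A, C}⁺ = {A, C}; {A, B}⁺ = {A, B} — none reach the full schema.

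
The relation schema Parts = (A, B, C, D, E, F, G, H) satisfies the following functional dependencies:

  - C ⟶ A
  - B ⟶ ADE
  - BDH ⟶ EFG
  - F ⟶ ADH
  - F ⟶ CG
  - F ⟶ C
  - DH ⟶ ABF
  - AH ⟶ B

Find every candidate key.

{F}, {A, H}, {B, H}, {C, H}, {D, H}

{F}⁺: F→ADH adds A, D, H; F→CG adds C, G; DH→ABF adds B; B→ADE adds E → {A, B, C, D, E, F, G, H}.
{A, H}⁺: AH→B adds B; B→ADE adds D, E; BDH→EFG adds F, G; F→CG adds C → {A, B, C, D, E, F, G, H}. Minimal: {H}⁺ = {H}; {A}⁺ = {A} — none reach the full schema.
{B, H}⁺: B→ADE adds A, D, E; BDH→EFG adds F, G; F→CG adds C → {A, B, C, D, E, F, G, H}. Minimal: {H}⁺ = {H}; {B}⁺ = {A, B, D, E} — none reach the full schema.
{C, H}⁺: C→A adds A; AH→B adds B; B→ADE adds D, E; BDH→EFG adds F, G → {A, B, C, D, E, F, G, H}. Minimal: {H}⁺ = {H}; {C}⁺ = {A, C} — none reach the full schema.
{D, H}⁺: DH→ABF adds A, B, F; B→ADE adds E; BDH→EFG adds G; F→CG adds C → {A, B, C, D, E, F, G, H}. Minimal: {H}⁺ = {H}; {D}⁺ = {D} — none reach the full schema.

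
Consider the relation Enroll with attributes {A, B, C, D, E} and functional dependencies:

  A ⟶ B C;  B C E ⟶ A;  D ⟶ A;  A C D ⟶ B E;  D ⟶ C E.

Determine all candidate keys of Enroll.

{D}

Attribute D never appears on the right-hand side of any dependency, so D must belong to every candidate key.
{D}⁺ = {A, B, C, D, E}, which is all of the schema, so {D} is the only candidate key.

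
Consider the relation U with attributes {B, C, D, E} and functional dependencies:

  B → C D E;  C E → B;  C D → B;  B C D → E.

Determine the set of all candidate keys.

B, CD, CE

{B}⁺: B→CDE adds C, D, E → {B, C, D, E}.
{C, D}⁺: CD→B adds B; BCD→E adds E → {B, C, D, E}.
{C, E}⁺: CE→B adds B; B→CDE adds D → {B, C, D, E}.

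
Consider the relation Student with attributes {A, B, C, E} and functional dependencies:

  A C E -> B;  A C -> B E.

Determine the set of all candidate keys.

{A, C}⁺: AC→BE adds B, E → {A, B, C, E}.

(A, C)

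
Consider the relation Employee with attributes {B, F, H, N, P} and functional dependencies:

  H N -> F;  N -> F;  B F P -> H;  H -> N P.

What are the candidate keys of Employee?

{B, H}⁺: H→NP adds N, P; HN→F adds F → {B, F, H, N, P}. Minimal: {H}⁺ = {F, H, N, P}; {B}⁺ = {B} — none reach the full schema.
{B, F, P}⁺: BFP→H adds H; H→NP adds N → {B, F, H, N, P}. Minimal: {F, P}⁺ = {F, P}; {B, P}⁺ = {B, P}; {B, F}⁺ = {B, F} — none reach the full schema.
{B, N, P}⁺: N→F adds F; BFP→H adds H → {B, F, H, N, P}. Minimal: {N, P}⁺ = {F, N, P}; {B, P}⁺ = {B, P}; {B, N}⁺ = {B, F, N} — none reach the full schema.
Any other superkey contains one of these as a subset, so there are no further candidate keys.

BH, BFP, BNP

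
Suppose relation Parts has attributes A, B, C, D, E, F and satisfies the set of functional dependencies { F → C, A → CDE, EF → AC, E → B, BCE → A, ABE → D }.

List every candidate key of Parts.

Attribute F never appears on the right-hand side of any dependency, so F must belong to every candidate key.
{F}⁺ = {C, F}, which is not all of the schema, so we must add further attributes.
{A, F}⁺: F→C adds C; A→CDE adds D, E; E→B adds B → {A, B, C, D, E, F}. Minimal: {F}⁺ = {C, F}; {A}⁺ = {A, B, C, D, E} — none reach the full schema.
{E, F}⁺: F→C adds C; EF→AC adds A; E→B adds B; ABE→D adds D → {A, B, C, D, E, F}. Minimal: {F}⁺ = {C, F}; {E}⁺ = {B, E} — none reach the full schema.
Any other superkey contains one of these as a subset, so there are no further candidate keys.

{A, F}, {E, F}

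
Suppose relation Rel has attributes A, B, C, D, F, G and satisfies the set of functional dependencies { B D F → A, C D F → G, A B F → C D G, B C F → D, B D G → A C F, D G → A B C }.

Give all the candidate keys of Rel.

{D, G}⁺: DG→ABC adds A, B, C; BDG→ACF adds F → {A, B, C, D, F, G}. Minimal: {G}⁺ = {G}; {D}⁺ = {D} — none reach the full schema.
{A, B, F}⁺: ABF→CDG adds C, D, G → {A, B, C, D, F, G}. Minimal: {B, F}⁺ = {B, F}; {A, F}⁺ = {A, F}; {A, B}⁺ = {A, B} — none reach the full schema.
{B, C, F}⁺: BCF→D adds D; BDF→A adds A; CDF→G adds G → {A, B, C, D, F, G}. Minimal: {C, F}⁺ = {C, F}; {B, F}⁺ = {B, F}; {B, C}⁺ = {B, C} — none reach the full schema.
{B, D, F}⁺: BDF→A adds A; ABF→CDG adds C, G → {A, B, C, D, F, G}. Minimal: {D, F}⁺ = {D, F}; {B, F}⁺ = {B, F}; {B, D}⁺ = {B, D} — none reach the full schema.
{C, D, F}⁺: CDF→G adds G; DG→ABC adds A, B → {A, B, C, D, F, G}. Minimal: {D, F}⁺ = {D, F}; {C, F}⁺ = {C, F}; {C, D}⁺ = {C, D} — none reach the full schema.
Any other superkey contains one of these as a subset, so there are no further candidate keys.

DG, ABF, BCF, BDF, CDF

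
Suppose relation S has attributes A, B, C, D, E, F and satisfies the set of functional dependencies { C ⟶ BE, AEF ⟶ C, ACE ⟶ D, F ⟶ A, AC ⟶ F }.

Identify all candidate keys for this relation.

{A, C}, {C, F}, {E, F}

{A, C}⁺: C→BE adds B, E; ACE→D adds D; AC→F adds F → {A, B, C, D, E, F}. Minimal: {C}⁺ = {B, C, E}; {A}⁺ = {A} — none reach the full schema.
{C, F}⁺: C→BE adds B, E; F→A adds A; ACE→D adds D → {A, B, C, D, E, F}. Minimal: {F}⁺ = {A, F}; {C}⁺ = {B, C, E} — none reach the full schema.
{E, F}⁺: F→A adds A; AEF→C adds C; ACE→D adds D; C→BE adds B → {A, B, C, D, E, F}. Minimal: {F}⁺ = {A, F}; {E}⁺ = {E} — none reach the full schema.
Any other superkey contains one of these as a subset, so there are no further candidate keys.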